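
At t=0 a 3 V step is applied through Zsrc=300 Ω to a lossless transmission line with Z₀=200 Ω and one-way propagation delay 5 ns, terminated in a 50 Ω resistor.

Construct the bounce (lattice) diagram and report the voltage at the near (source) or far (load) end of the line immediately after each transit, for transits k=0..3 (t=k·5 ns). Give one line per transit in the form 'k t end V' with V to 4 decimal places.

0 0 source 1.2000
1 5 load 0.4800
2 10 source 0.3360
3 15 load 0.4224

Γ_L=-0.600000, Γ_S=0.200000; launch V₁=3·200/500=1.200000
k=0 src: V=1.2000
k=1 load: inc=1.200000, refl=1.200000·-0.600000=-0.7200; V=0.000000+1.200000+-0.720000=0.4800
k=2 src: inc=-0.720000, refl=-0.720000·0.200000=-0.1440; V=1.200000+-0.720000+-0.144000=0.3360
k=3 load: inc=-0.144000, refl=-0.144000·-0.600000=0.0864; V=0.480000+-0.144000+0.086400=0.4224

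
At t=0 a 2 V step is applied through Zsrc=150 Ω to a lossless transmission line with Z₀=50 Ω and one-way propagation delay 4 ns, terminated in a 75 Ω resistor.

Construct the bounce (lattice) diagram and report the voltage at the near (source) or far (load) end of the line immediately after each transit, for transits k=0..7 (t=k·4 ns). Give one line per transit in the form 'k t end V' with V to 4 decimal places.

0 0 source 0.5000
1 4 load 0.6000
2 8 source 0.6500
3 12 load 0.6600
4 16 source 0.6650
5 20 load 0.6660
6 24 source 0.6665
7 28 load 0.6666

Γ_L=0.200000, Γ_S=0.500000; launch V₁=2·50/200=0.500000
k=0 src: V=0.5000
k=1 load: inc=0.500000, refl=0.500000·0.200000=0.1000; V=0.000000+0.500000+0.100000=0.6000
k=2 src: inc=0.100000, refl=0.100000·0.500000=0.0500; V=0.500000+0.100000+0.050000=0.6500
k=3 load: inc=0.050000, refl=0.050000·0.200000=0.0100; V=0.600000+0.050000+0.010000=0.6600
k=4 src: inc=0.010000, refl=0.010000·0.500000=0.0050; V=0.650000+0.010000+0.005000=0.6650
k=5 load: inc=0.005000, refl=0.005000·0.200000=0.0010; V=0.660000+0.005000+0.001000=0.6660
k=6 src: inc=0.001000, refl=0.001000·0.500000=0.0005; V=0.665000+0.001000+0.000500=0.6665
k=7 load: inc=0.000500, refl=0.000500·0.200000=0.0001; V=0.666000+0.000500+0.000100=0.6666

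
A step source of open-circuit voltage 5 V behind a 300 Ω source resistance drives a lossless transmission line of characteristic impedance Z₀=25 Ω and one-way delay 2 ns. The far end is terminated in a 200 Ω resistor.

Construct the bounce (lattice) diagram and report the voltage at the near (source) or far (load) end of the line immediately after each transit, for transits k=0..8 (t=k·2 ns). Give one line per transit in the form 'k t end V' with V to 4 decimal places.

Γ_L=0.777778, Γ_S=0.846154; launch V₁=5·25/325=0.384615
k=0 src: V=0.3846
k=1 load: inc=0.384615, refl=0.384615·0.777778=0.2991; V=0.000000+0.384615+0.299145=0.6838
k=2 src: inc=0.299145, refl=0.299145·0.846154=0.2531; V=0.384615+0.299145+0.253123=0.9369
k=3 load: inc=0.253123, refl=0.253123·0.777778=0.1969; V=0.683761+0.253123+0.196873=1.1338
k=4 src: inc=0.196873, refl=0.196873·0.846154=0.1666; V=0.936884+0.196873+0.166585=1.3003
k=5 load: inc=0.166585, refl=0.166585·0.777778=0.1296; V=1.133757+0.166585+0.129566=1.4299
k=6 src: inc=0.129566, refl=0.129566·0.846154=0.1096; V=1.300342+0.129566+0.109633=1.5395
k=7 load: inc=0.109633, refl=0.109633·0.777778=0.0853; V=1.429908+0.109633+0.085270=1.6248
k=8 src: inc=0.085270, refl=0.085270·0.846154=0.0722; V=1.539541+0.085270+0.072152=1.6970

0 0 source 0.3846
1 2 load 0.6838
2 4 source 0.9369
3 6 load 1.1338
4 8 source 1.3003
5 10 load 1.4299
6 12 source 1.5395
7 14 load 1.6248
8 16 source 1.6970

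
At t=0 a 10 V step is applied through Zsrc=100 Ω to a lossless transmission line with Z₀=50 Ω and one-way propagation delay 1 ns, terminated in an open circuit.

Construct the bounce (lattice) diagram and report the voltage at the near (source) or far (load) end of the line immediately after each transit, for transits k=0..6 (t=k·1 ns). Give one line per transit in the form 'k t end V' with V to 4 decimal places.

Γ_L=1.000000, Γ_S=0.333333; launch V₁=10·50/150=3.333333
k=0 src: V=3.3333
k=1 load: inc=3.333333, refl=3.333333·1.000000=3.3333; V=0.000000+3.333333+3.333333=6.6667
k=2 src: inc=3.333333, refl=3.333333·0.333333=1.1111; V=3.333333+3.333333+1.111111=7.7778
k=3 load: inc=1.111111, refl=1.111111·1.000000=1.1111; V=6.666667+1.111111+1.111111=8.8889
k=4 src: inc=1.111111, refl=1.111111·0.333333=0.3704; V=7.777778+1.111111+0.370370=9.2593
k=5 load: inc=0.370370, refl=0.370370·1.000000=0.3704; V=8.888889+0.370370+0.370370=9.6296
k=6 src: inc=0.370370, refl=0.370370·0.333333=0.1235; V=9.259259+0.370370+0.123457=9.7531

0 0 source 3.3333
1 1 load 6.6667
2 2 source 7.7778
3 3 load 8.8889
4 4 source 9.2593
5 5 load 9.6296
6 6 source 9.7531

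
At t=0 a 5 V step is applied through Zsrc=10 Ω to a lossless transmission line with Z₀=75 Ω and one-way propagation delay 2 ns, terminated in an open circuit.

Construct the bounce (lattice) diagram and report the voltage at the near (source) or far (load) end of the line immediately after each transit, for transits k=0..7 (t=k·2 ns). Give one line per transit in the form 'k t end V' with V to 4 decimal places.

0 0 source 4.4118
1 2 load 8.8235
2 4 source 5.4498
3 6 load 2.0761
4 8 source 4.6560
5 10 load 7.2359
6 12 source 5.2630
7 14 load 3.2902

Γ_L=1.000000, Γ_S=-0.764706; launch V₁=5·75/85=4.411765
k=0 src: V=4.4118
k=1 load: inc=4.411765, refl=4.411765·1.000000=4.4118; V=0.000000+4.411765+4.411765=8.8235
k=2 src: inc=4.411765, refl=4.411765·-0.764706=-3.3737; V=4.411765+4.411765+-3.373702=5.4498
k=3 load: inc=-3.373702, refl=-3.373702·1.000000=-3.3737; V=8.823529+-3.373702+-3.373702=2.0761
k=4 src: inc=-3.373702, refl=-3.373702·-0.764706=2.5799; V=5.449827+-3.373702+2.579890=4.6560
k=5 load: inc=2.579890, refl=2.579890·1.000000=2.5799; V=2.076125+2.579890+2.579890=7.2359
k=6 src: inc=2.579890, refl=2.579890·-0.764706=-1.9729; V=4.656015+2.579890+-1.972857=5.2630
k=7 load: inc=-1.972857, refl=-1.972857·1.000000=-1.9729; V=7.235905+-1.972857+-1.972857=3.2902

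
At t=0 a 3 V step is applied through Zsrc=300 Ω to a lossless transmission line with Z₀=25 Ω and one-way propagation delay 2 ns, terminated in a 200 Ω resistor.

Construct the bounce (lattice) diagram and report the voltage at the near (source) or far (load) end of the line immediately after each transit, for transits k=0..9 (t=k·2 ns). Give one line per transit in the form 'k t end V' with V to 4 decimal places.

Γ_L=0.777778, Γ_S=0.846154; launch V₁=3·25/325=0.230769
k=0 src: V=0.2308
k=1 load: inc=0.230769, refl=0.230769·0.777778=0.1795; V=0.000000+0.230769+0.179487=0.4103
k=2 src: inc=0.179487, refl=0.179487·0.846154=0.1519; V=0.230769+0.179487+0.151874=0.5621
k=3 load: inc=0.151874, refl=0.151874·0.777778=0.1181; V=0.410256+0.151874+0.118124=0.6803
k=4 src: inc=0.118124, refl=0.118124·0.846154=0.1000; V=0.562130+0.118124+0.099951=0.7802
k=5 load: inc=0.099951, refl=0.099951·0.777778=0.0777; V=0.680254+0.099951+0.077740=0.8579
k=6 src: inc=0.077740, refl=0.077740·0.846154=0.0658; V=0.780205+0.077740+0.065780=0.9237
k=7 load: inc=0.065780, refl=0.065780·0.777778=0.0512; V=0.857945+0.065780+0.051162=0.9749
k=8 src: inc=0.051162, refl=0.051162·0.846154=0.0433; V=0.923725+0.051162+0.043291=1.0182
k=9 load: inc=0.043291, refl=0.043291·0.777778=0.0337; V=0.974887+0.043291+0.033671=1.0518

0 0 source 0.2308
1 2 load 0.4103
2 4 source 0.5621
3 6 load 0.6803
4 8 source 0.7802
5 10 load 0.8579
6 12 source 0.9237
7 14 load 0.9749
8 16 source 1.0182
9 18 load 1.0518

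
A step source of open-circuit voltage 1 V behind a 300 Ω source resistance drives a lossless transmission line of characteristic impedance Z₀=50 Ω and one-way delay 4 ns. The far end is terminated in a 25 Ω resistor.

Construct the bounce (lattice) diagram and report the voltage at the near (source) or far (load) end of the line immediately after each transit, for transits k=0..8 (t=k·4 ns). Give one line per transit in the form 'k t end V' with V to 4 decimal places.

Γ_L=-0.333333, Γ_S=0.714286; launch V₁=1·50/350=0.142857
k=0 src: V=0.1429
k=1 load: inc=0.142857, refl=0.142857·-0.333333=-0.0476; V=0.000000+0.142857+-0.047619=0.0952
k=2 src: inc=-0.047619, refl=-0.047619·0.714286=-0.0340; V=0.142857+-0.047619+-0.034014=0.0612
k=3 load: inc=-0.034014, refl=-0.034014·-0.333333=0.0113; V=0.095238+-0.034014+0.011338=0.0726
k=4 src: inc=0.011338, refl=0.011338·0.714286=0.0081; V=0.061224+0.011338+0.008098=0.0807
k=5 load: inc=0.008098, refl=0.008098·-0.333333=-0.0027; V=0.072562+0.008098+-0.002699=0.0780
k=6 src: inc=-0.002699, refl=-0.002699·0.714286=-0.0019; V=0.080661+-0.002699+-0.001928=0.0760
k=7 load: inc=-0.001928, refl=-0.001928·-0.333333=0.0006; V=0.077961+-0.001928+0.000643=0.0767
k=8 src: inc=0.000643, refl=0.000643·0.714286=0.0005; V=0.076033+0.000643+0.000459=0.0771

0 0 source 0.1429
1 4 load 0.0952
2 8 source 0.0612
3 12 load 0.0726
4 16 source 0.0807
5 20 load 0.0780
6 24 source 0.0760
7 28 load 0.0767
8 32 source 0.0771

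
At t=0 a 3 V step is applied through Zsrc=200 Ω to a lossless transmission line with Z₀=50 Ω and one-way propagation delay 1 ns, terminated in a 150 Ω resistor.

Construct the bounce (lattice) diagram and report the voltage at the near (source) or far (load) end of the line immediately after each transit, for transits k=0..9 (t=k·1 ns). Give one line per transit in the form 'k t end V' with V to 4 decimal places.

0 0 source 0.6000
1 1 load 0.9000
2 2 source 1.0800
3 3 load 1.1700
4 4 source 1.2240
5 5 load 1.2510
6 6 source 1.2672
7 7 load 1.2753
8 8 source 1.2802
9 9 load 1.2826

Γ_L=0.500000, Γ_S=0.600000; launch V₁=3·50/250=0.600000
k=0 src: V=0.6000
k=1 load: inc=0.600000, refl=0.600000·0.500000=0.3000; V=0.000000+0.600000+0.300000=0.9000
k=2 src: inc=0.300000, refl=0.300000·0.600000=0.1800; V=0.600000+0.300000+0.180000=1.0800
k=3 load: inc=0.180000, refl=0.180000·0.500000=0.0900; V=0.900000+0.180000+0.090000=1.1700
k=4 src: inc=0.090000, refl=0.090000·0.600000=0.0540; V=1.080000+0.090000+0.054000=1.2240
k=5 load: inc=0.054000, refl=0.054000·0.500000=0.0270; V=1.170000+0.054000+0.027000=1.2510
k=6 src: inc=0.027000, refl=0.027000·0.600000=0.0162; V=1.224000+0.027000+0.016200=1.2672
k=7 load: inc=0.016200, refl=0.016200·0.500000=0.0081; V=1.251000+0.016200+0.008100=1.2753
k=8 src: inc=0.008100, refl=0.008100·0.600000=0.0049; V=1.267200+0.008100+0.004860=1.2802
k=9 load: inc=0.004860, refl=0.004860·0.500000=0.0024; V=1.275300+0.004860+0.002430=1.2826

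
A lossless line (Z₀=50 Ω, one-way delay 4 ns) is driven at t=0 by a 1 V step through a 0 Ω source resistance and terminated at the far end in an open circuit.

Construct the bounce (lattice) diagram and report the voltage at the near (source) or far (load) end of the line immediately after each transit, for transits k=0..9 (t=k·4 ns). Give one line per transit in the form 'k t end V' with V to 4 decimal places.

Γ_L=1.000000, Γ_S=-1.000000; launch V₁=1·50/50=1.000000
k=0 src: V=1.0000
k=1 load: inc=1.000000, refl=1.000000·1.000000=1.0000; V=0.000000+1.000000+1.000000=2.0000
k=2 src: inc=1.000000, refl=1.000000·-1.000000=-1.0000; V=1.000000+1.000000+-1.000000=1.0000
k=3 load: inc=-1.000000, refl=-1.000000·1.000000=-1.0000; V=2.000000+-1.000000+-1.000000=0.0000
k=4 src: inc=-1.000000, refl=-1.000000·-1.000000=1.0000; V=1.000000+-1.000000+1.000000=1.0000
k=5 load: inc=1.000000, refl=1.000000·1.000000=1.0000; V=0.000000+1.000000+1.000000=2.0000
k=6 src: inc=1.000000, refl=1.000000·-1.000000=-1.0000; V=1.000000+1.000000+-1.000000=1.0000
k=7 load: inc=-1.000000, refl=-1.000000·1.000000=-1.0000; V=2.000000+-1.000000+-1.000000=0.0000
k=8 src: inc=-1.000000, refl=-1.000000·-1.000000=1.0000; V=1.000000+-1.000000+1.000000=1.0000
k=9 load: inc=1.000000, refl=1.000000·1.000000=1.0000; V=0.000000+1.000000+1.000000=2.0000

0 0 source 1.0000
1 4 load 2.0000
2 8 source 1.0000
3 12 load 0.0000
4 16 source 1.0000
5 20 load 2.0000
6 24 source 1.0000
7 28 load 0.0000
8 32 source 1.0000
9 36 load 2.0000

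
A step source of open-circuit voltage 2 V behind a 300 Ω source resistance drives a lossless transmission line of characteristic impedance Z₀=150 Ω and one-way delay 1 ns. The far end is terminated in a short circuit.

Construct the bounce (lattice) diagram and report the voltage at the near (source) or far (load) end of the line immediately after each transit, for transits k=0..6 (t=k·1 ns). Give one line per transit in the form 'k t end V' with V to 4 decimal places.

Γ_L=-1.000000, Γ_S=0.333333; launch V₁=2·150/450=0.666667
k=0 src: V=0.6667
k=1 load: inc=0.666667, refl=0.666667·-1.000000=-0.6667; V=0.000000+0.666667+-0.666667=0.0000
k=2 src: inc=-0.666667, refl=-0.666667·0.333333=-0.2222; V=0.666667+-0.666667+-0.222222=-0.2222
k=3 load: inc=-0.222222, refl=-0.222222·-1.000000=0.2222; V=0.000000+-0.222222+0.222222=0.0000
k=4 src: inc=0.222222, refl=0.222222·0.333333=0.0741; V=-0.222222+0.222222+0.074074=0.0741
k=5 load: inc=0.074074, refl=0.074074·-1.000000=-0.0741; V=0.000000+0.074074+-0.074074=0.0000
k=6 src: inc=-0.074074, refl=-0.074074·0.333333=-0.0247; V=0.074074+-0.074074+-0.024691=-0.0247

0 0 source 0.6667
1 1 load 0.0000
2 2 source -0.2222
3 3 load 0.0000
4 4 source 0.0741
5 5 load 0.0000
6 6 source -0.0247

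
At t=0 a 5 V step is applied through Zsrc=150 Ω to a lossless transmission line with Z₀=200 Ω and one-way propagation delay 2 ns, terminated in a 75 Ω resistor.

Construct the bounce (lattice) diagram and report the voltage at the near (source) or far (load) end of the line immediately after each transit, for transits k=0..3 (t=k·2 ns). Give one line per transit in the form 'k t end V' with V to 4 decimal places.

0 0 source 2.8571
1 2 load 1.5584
2 4 source 1.7440
3 6 load 1.6596

Γ_L=-0.454545, Γ_S=-0.142857; launch V₁=5·200/350=2.857143
k=0 src: V=2.8571
k=1 load: inc=2.857143, refl=2.857143·-0.454545=-1.2987; V=0.000000+2.857143+-1.298701=1.5584
k=2 src: inc=-1.298701, refl=-1.298701·-0.142857=0.1855; V=2.857143+-1.298701+0.185529=1.7440
k=3 load: inc=0.185529, refl=0.185529·-0.454545=-0.0843; V=1.558442+0.185529+-0.084331=1.6596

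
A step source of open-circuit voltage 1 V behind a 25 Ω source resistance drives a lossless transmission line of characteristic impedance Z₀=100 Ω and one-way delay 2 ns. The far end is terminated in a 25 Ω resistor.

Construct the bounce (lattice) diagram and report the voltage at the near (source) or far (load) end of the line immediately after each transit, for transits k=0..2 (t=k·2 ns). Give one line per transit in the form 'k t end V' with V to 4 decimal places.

Γ_L=-0.600000, Γ_S=-0.600000; launch V₁=1·100/125=0.800000
k=0 src: V=0.8000
k=1 load: inc=0.800000, refl=0.800000·-0.600000=-0.4800; V=0.000000+0.800000+-0.480000=0.3200
k=2 src: inc=-0.480000, refl=-0.480000·-0.600000=0.2880; V=0.800000+-0.480000+0.288000=0.6080

0 0 source 0.8000
1 2 load 0.3200
2 4 source 0.6080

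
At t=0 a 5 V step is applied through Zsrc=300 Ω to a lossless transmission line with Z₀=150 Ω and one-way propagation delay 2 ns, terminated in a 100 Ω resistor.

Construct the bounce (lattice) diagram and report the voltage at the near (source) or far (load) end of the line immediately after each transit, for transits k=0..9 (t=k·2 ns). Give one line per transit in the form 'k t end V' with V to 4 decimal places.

Γ_L=-0.200000, Γ_S=0.333333; launch V₁=5·150/450=1.666667
k=0 src: V=1.6667
k=1 load: inc=1.666667, refl=1.666667·-0.200000=-0.3333; V=0.000000+1.666667+-0.333333=1.3333
k=2 src: inc=-0.333333, refl=-0.333333·0.333333=-0.1111; V=1.666667+-0.333333+-0.111111=1.2222
k=3 load: inc=-0.111111, refl=-0.111111·-0.200000=0.0222; V=1.333333+-0.111111+0.022222=1.2444
k=4 src: inc=0.022222, refl=0.022222·0.333333=0.0074; V=1.222222+0.022222+0.007407=1.2519
k=5 load: inc=0.007407, refl=0.007407·-0.200000=-0.0015; V=1.244444+0.007407+-0.001481=1.2504
k=6 src: inc=-0.001481, refl=-0.001481·0.333333=-0.0005; V=1.251852+-0.001481+-0.000494=1.2499
k=7 load: inc=-0.000494, refl=-0.000494·-0.200000=0.0001; V=1.250370+-0.000494+0.000099=1.2500
k=8 src: inc=0.000099, refl=0.000099·0.333333=0.0000; V=1.249877+0.000099+0.000033=1.2500
k=9 load: inc=0.000033, refl=0.000033·-0.200000=-0.0000; V=1.249975+0.000033+-0.000007=1.2500

0 0 source 1.6667
1 2 load 1.3333
2 4 source 1.2222
3 6 load 1.2444
4 8 source 1.2519
5 10 load 1.2504
6 12 source 1.2499
7 14 load 1.2500
8 16 source 1.2500
9 18 load 1.2500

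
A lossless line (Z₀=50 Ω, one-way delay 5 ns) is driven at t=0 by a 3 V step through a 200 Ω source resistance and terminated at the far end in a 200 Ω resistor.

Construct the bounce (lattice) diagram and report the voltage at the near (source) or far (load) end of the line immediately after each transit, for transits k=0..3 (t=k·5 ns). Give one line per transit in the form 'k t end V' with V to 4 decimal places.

Γ_L=0.600000, Γ_S=0.600000; launch V₁=3·50/250=0.600000
k=0 src: V=0.6000
k=1 load: inc=0.600000, refl=0.600000·0.600000=0.3600; V=0.000000+0.600000+0.360000=0.9600
k=2 src: inc=0.360000, refl=0.360000·0.600000=0.2160; V=0.600000+0.360000+0.216000=1.1760
k=3 load: inc=0.216000, refl=0.216000·0.600000=0.1296; V=0.960000+0.216000+0.129600=1.3056

0 0 source 0.6000
1 5 load 0.9600
2 10 source 1.1760
3 15 load 1.3056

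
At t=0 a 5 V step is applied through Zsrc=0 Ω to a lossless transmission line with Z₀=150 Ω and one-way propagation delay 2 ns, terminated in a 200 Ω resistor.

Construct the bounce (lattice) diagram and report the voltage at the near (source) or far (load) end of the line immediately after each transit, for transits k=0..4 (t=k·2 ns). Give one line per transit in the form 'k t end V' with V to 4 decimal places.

Γ_L=0.142857, Γ_S=-1.000000; launch V₁=5·150/150=5.000000
k=0 src: V=5.0000
k=1 load: inc=5.000000, refl=5.000000·0.142857=0.7143; V=0.000000+5.000000+0.714286=5.7143
k=2 src: inc=0.714286, refl=0.714286·-1.000000=-0.7143; V=5.000000+0.714286+-0.714286=5.0000
k=3 load: inc=-0.714286, refl=-0.714286·0.142857=-0.1020; V=5.714286+-0.714286+-0.102041=4.8980
k=4 src: inc=-0.102041, refl=-0.102041·-1.000000=0.1020; V=5.000000+-0.102041+0.102041=5.0000

0 0 source 5.0000
1 2 load 5.7143
2 4 source 5.0000
3 6 load 4.8980
4 8 source 5.0000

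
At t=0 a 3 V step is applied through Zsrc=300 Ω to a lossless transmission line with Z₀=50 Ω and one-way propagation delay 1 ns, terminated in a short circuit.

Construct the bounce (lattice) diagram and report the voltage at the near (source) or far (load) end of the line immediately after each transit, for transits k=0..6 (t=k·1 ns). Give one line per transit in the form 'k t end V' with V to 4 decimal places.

Γ_L=-1.000000, Γ_S=0.714286; launch V₁=3·50/350=0.428571
k=0 src: V=0.4286
k=1 load: inc=0.428571, refl=0.428571·-1.000000=-0.4286; V=0.000000+0.428571+-0.428571=0.0000
k=2 src: inc=-0.428571, refl=-0.428571·0.714286=-0.3061; V=0.428571+-0.428571+-0.306122=-0.3061
k=3 load: inc=-0.306122, refl=-0.306122·-1.000000=0.3061; V=0.000000+-0.306122+0.306122=0.0000
k=4 src: inc=0.306122, refl=0.306122·0.714286=0.2187; V=-0.306122+0.306122+0.218659=0.2187
k=5 load: inc=0.218659, refl=0.218659·-1.000000=-0.2187; V=0.000000+0.218659+-0.218659=0.0000
k=6 src: inc=-0.218659, refl=-0.218659·0.714286=-0.1562; V=0.218659+-0.218659+-0.156185=-0.1562

0 0 source 0.4286
1 1 load 0.0000
2 2 source -0.3061
3 3 load 0.0000
4 4 source 0.2187
5 5 load 0.0000
6 6 source -0.1562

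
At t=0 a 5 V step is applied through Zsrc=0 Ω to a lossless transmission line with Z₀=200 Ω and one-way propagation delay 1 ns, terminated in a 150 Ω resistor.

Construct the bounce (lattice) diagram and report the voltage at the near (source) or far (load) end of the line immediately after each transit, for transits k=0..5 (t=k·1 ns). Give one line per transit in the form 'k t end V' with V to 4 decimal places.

Γ_L=-0.142857, Γ_S=-1.000000; launch V₁=5·200/200=5.000000
k=0 src: V=5.0000
k=1 load: inc=5.000000, refl=5.000000·-0.142857=-0.7143; V=0.000000+5.000000+-0.714286=4.2857
k=2 src: inc=-0.714286, refl=-0.714286·-1.000000=0.7143; V=5.000000+-0.714286+0.714286=5.0000
k=3 load: inc=0.714286, refl=0.714286·-0.142857=-0.1020; V=4.285714+0.714286+-0.102041=4.8980
k=4 src: inc=-0.102041, refl=-0.102041·-1.000000=0.1020; V=5.000000+-0.102041+0.102041=5.0000
k=5 load: inc=0.102041, refl=0.102041·-0.142857=-0.0146; V=4.897959+0.102041+-0.014577=4.9854

0 0 source 5.0000
1 1 load 4.2857
2 2 source 5.0000
3 3 load 4.8980
4 4 source 5.0000
5 5 load 4.9854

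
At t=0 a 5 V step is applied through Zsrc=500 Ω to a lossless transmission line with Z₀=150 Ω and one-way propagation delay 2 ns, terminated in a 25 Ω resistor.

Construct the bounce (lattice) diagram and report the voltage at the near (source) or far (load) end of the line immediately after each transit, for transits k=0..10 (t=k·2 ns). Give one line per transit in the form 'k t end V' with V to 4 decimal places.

0 0 source 1.1538
1 2 load 0.3297
2 4 source -0.1141
3 6 load 0.2029
4 8 source 0.3736
5 10 load 0.2516
6 12 source 0.1860
7 14 load 0.2329
8 16 source 0.2581
9 18 load 0.2401
10 20 source 0.2304

Γ_L=-0.714286, Γ_S=0.538462; launch V₁=5·150/650=1.153846
k=0 src: V=1.1538
k=1 load: inc=1.153846, refl=1.153846·-0.714286=-0.8242; V=0.000000+1.153846+-0.824176=0.3297
k=2 src: inc=-0.824176, refl=-0.824176·0.538462=-0.4438; V=1.153846+-0.824176+-0.443787=-0.1141
k=3 load: inc=-0.443787, refl=-0.443787·-0.714286=0.3170; V=0.329670+-0.443787+0.316991=0.2029
k=4 src: inc=0.316991, refl=0.316991·0.538462=0.1707; V=-0.114117+0.316991+0.170687=0.3736
k=5 load: inc=0.170687, refl=0.170687·-0.714286=-0.1219; V=0.202874+0.170687+-0.121920=0.2516
k=6 src: inc=-0.121920, refl=-0.121920·0.538462=-0.0656; V=0.373561+-0.121920+-0.065649=0.1860
k=7 load: inc=-0.065649, refl=-0.065649·-0.714286=0.0469; V=0.251642+-0.065649+0.046892=0.2329
k=8 src: inc=0.046892, refl=0.046892·0.538462=0.0252; V=0.185993+0.046892+0.025250=0.2581
k=9 load: inc=0.025250, refl=0.025250·-0.714286=-0.0180; V=0.232885+0.025250+-0.018035=0.2401
k=10 src: inc=-0.018035, refl=-0.018035·0.538462=-0.0097; V=0.258135+-0.018035+-0.009711=0.2304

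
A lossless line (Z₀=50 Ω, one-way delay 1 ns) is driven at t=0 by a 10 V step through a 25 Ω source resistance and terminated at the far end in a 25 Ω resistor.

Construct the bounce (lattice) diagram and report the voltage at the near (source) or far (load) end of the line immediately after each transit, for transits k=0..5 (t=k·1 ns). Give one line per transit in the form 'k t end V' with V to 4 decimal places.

Γ_L=-0.333333, Γ_S=-0.333333; launch V₁=10·50/75=6.666667
k=0 src: V=6.6667
k=1 load: inc=6.666667, refl=6.666667·-0.333333=-2.2222; V=0.000000+6.666667+-2.222222=4.4444
k=2 src: inc=-2.222222, refl=-2.222222·-0.333333=0.7407; V=6.666667+-2.222222+0.740741=5.1852
k=3 load: inc=0.740741, refl=0.740741·-0.333333=-0.2469; V=4.444444+0.740741+-0.246914=4.9383
k=4 src: inc=-0.246914, refl=-0.246914·-0.333333=0.0823; V=5.185185+-0.246914+0.082305=5.0206
k=5 load: inc=0.082305, refl=0.082305·-0.333333=-0.0274; V=4.938272+0.082305+-0.027435=4.9931

0 0 source 6.6667
1 1 load 4.4444
2 2 source 5.1852
3 3 load 4.9383
4 4 source 5.0206
5 5 load 4.9931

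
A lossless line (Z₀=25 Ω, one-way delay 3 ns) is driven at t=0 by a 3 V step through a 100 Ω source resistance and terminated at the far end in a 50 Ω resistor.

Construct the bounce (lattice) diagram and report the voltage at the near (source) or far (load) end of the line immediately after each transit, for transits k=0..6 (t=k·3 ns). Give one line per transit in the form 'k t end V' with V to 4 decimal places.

0 0 source 0.6000
1 3 load 0.8000
2 6 source 0.9200
3 9 load 0.9600
4 12 source 0.9840
5 15 load 0.9920
6 18 source 0.9968

Γ_L=0.333333, Γ_S=0.600000; launch V₁=3·25/125=0.600000
k=0 src: V=0.6000
k=1 load: inc=0.600000, refl=0.600000·0.333333=0.2000; V=0.000000+0.600000+0.200000=0.8000
k=2 src: inc=0.200000, refl=0.200000·0.600000=0.1200; V=0.600000+0.200000+0.120000=0.9200
k=3 load: inc=0.120000, refl=0.120000·0.333333=0.0400; V=0.800000+0.120000+0.040000=0.9600
k=4 src: inc=0.040000, refl=0.040000·0.600000=0.0240; V=0.920000+0.040000+0.024000=0.9840
k=5 load: inc=0.024000, refl=0.024000·0.333333=0.0080; V=0.960000+0.024000+0.008000=0.9920
k=6 src: inc=0.008000, refl=0.008000·0.600000=0.0048; V=0.984000+0.008000+0.004800=0.9968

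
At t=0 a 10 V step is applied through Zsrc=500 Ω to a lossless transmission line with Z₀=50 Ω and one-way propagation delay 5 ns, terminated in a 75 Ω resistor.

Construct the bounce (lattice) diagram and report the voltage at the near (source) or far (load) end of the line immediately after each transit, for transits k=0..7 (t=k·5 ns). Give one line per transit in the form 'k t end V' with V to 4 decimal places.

0 0 source 0.9091
1 5 load 1.0909
2 10 source 1.2397
3 15 load 1.2694
4 20 source 1.2938
5 25 load 1.2986
6 30 source 1.3026
7 35 load 1.3034

Γ_L=0.200000, Γ_S=0.818182; launch V₁=10·50/550=0.909091
k=0 src: V=0.9091
k=1 load: inc=0.909091, refl=0.909091·0.200000=0.1818; V=0.000000+0.909091+0.181818=1.0909
k=2 src: inc=0.181818, refl=0.181818·0.818182=0.1488; V=0.909091+0.181818+0.148760=1.2397
k=3 load: inc=0.148760, refl=0.148760·0.200000=0.0298; V=1.090909+0.148760+0.029752=1.2694
k=4 src: inc=0.029752, refl=0.029752·0.818182=0.0243; V=1.239669+0.029752+0.024343=1.2938
k=5 load: inc=0.024343, refl=0.024343·0.200000=0.0049; V=1.269421+0.024343+0.004869=1.2986
k=6 src: inc=0.004869, refl=0.004869·0.818182=0.0040; V=1.293764+0.004869+0.003983=1.3026
k=7 load: inc=0.003983, refl=0.003983·0.200000=0.0008; V=1.298633+0.003983+0.000797=1.3034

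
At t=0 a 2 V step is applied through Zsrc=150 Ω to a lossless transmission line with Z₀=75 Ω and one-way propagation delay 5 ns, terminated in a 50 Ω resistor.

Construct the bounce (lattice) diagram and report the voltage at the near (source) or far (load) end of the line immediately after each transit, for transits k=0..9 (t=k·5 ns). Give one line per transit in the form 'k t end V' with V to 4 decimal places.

0 0 source 0.6667
1 5 load 0.5333
2 10 source 0.4889
3 15 load 0.4978
4 20 source 0.5007
5 25 load 0.5001
6 30 source 0.5000
7 35 load 0.5000
8 40 source 0.5000
9 45 load 0.5000

Γ_L=-0.200000, Γ_S=0.333333; launch V₁=2·75/225=0.666667
k=0 src: V=0.6667
k=1 load: inc=0.666667, refl=0.666667·-0.200000=-0.1333; V=0.000000+0.666667+-0.133333=0.5333
k=2 src: inc=-0.133333, refl=-0.133333·0.333333=-0.0444; V=0.666667+-0.133333+-0.044444=0.4889
k=3 load: inc=-0.044444, refl=-0.044444·-0.200000=0.0089; V=0.533333+-0.044444+0.008889=0.4978
k=4 src: inc=0.008889, refl=0.008889·0.333333=0.0030; V=0.488889+0.008889+0.002963=0.5007
k=5 load: inc=0.002963, refl=0.002963·-0.200000=-0.0006; V=0.497778+0.002963+-0.000593=0.5001
k=6 src: inc=-0.000593, refl=-0.000593·0.333333=-0.0002; V=0.500741+-0.000593+-0.000198=0.5000
k=7 load: inc=-0.000198, refl=-0.000198·-0.200000=0.0000; V=0.500148+-0.000198+0.000040=0.5000
k=8 src: inc=0.000040, refl=0.000040·0.333333=0.0000; V=0.499951+0.000040+0.000013=0.5000
k=9 load: inc=0.000013, refl=0.000013·-0.200000=-0.0000; V=0.499990+0.000013+-0.000003=0.5000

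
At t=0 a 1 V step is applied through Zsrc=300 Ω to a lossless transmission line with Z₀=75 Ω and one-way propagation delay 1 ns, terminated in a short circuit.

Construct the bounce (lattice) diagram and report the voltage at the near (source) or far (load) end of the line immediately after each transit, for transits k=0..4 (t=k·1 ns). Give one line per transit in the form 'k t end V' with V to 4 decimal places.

Γ_L=-1.000000, Γ_S=0.600000; launch V₁=1·75/375=0.200000
k=0 src: V=0.2000
k=1 load: inc=0.200000, refl=0.200000·-1.000000=-0.2000; V=0.000000+0.200000+-0.200000=0.0000
k=2 src: inc=-0.200000, refl=-0.200000·0.600000=-0.1200; V=0.200000+-0.200000+-0.120000=-0.1200
k=3 load: inc=-0.120000, refl=-0.120000·-1.000000=0.1200; V=0.000000+-0.120000+0.120000=0.0000
k=4 src: inc=0.120000, refl=0.120000·0.600000=0.0720; V=-0.120000+0.120000+0.072000=0.0720

0 0 source 0.2000
1 1 load 0.0000
2 2 source -0.1200
3 3 load 0.0000
4 4 source 0.0720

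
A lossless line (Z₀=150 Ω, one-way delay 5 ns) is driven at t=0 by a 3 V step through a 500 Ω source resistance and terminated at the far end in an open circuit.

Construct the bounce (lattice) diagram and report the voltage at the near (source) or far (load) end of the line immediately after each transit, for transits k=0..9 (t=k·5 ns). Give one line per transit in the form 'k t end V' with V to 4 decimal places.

Γ_L=1.000000, Γ_S=0.538462; launch V₁=3·150/650=0.692308
k=0 src: V=0.6923
k=1 load: inc=0.692308, refl=0.692308·1.000000=0.6923; V=0.000000+0.692308+0.692308=1.3846
k=2 src: inc=0.692308, refl=0.692308·0.538462=0.3728; V=0.692308+0.692308+0.372781=1.7574
k=3 load: inc=0.372781, refl=0.372781·1.000000=0.3728; V=1.384615+0.372781+0.372781=2.1302
k=4 src: inc=0.372781, refl=0.372781·0.538462=0.2007; V=1.757396+0.372781+0.200728=2.3309
k=5 load: inc=0.200728, refl=0.200728·1.000000=0.2007; V=2.130178+0.200728+0.200728=2.5316
k=6 src: inc=0.200728, refl=0.200728·0.538462=0.1081; V=2.330906+0.200728+0.108084=2.6397
k=7 load: inc=0.108084, refl=0.108084·1.000000=0.1081; V=2.531634+0.108084+0.108084=2.7478
k=8 src: inc=0.108084, refl=0.108084·0.538462=0.0582; V=2.639718+0.108084+0.058199=2.8060
k=9 load: inc=0.058199, refl=0.058199·1.000000=0.0582; V=2.747803+0.058199+0.058199=2.8642

0 0 source 0.6923
1 5 load 1.3846
2 10 source 1.7574
3 15 load 2.1302
4 20 source 2.3309
5 25 load 2.5316
6 30 source 2.6397
7 35 load 2.7478
8 40 source 2.8060
9 45 load 2.8642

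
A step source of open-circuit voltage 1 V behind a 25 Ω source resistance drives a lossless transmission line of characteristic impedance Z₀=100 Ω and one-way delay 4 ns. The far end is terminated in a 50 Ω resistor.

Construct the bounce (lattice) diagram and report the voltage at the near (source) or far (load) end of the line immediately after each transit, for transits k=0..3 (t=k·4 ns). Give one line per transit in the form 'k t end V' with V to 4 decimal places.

0 0 source 0.8000
1 4 load 0.5333
2 8 source 0.6933
3 12 load 0.6400

Γ_L=-0.333333, Γ_S=-0.600000; launch V₁=1·100/125=0.800000
k=0 src: V=0.8000
k=1 load: inc=0.800000, refl=0.800000·-0.333333=-0.2667; V=0.000000+0.800000+-0.266667=0.5333
k=2 src: inc=-0.266667, refl=-0.266667·-0.600000=0.1600; V=0.800000+-0.266667+0.160000=0.6933
k=3 load: inc=0.160000, refl=0.160000·-0.333333=-0.0533; V=0.533333+0.160000+-0.053333=0.6400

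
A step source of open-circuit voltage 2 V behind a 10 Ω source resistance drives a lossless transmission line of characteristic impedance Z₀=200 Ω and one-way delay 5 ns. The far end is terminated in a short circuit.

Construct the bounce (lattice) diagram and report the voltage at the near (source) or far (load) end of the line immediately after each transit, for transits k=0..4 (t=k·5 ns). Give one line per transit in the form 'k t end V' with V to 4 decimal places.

0 0 source 1.9048
1 5 load 0.0000
2 10 source 1.7234
3 15 load 0.0000
4 20 source 1.5592

Γ_L=-1.000000, Γ_S=-0.904762; launch V₁=2·200/210=1.904762
k=0 src: V=1.9048
k=1 load: inc=1.904762, refl=1.904762·-1.000000=-1.9048; V=0.000000+1.904762+-1.904762=0.0000
k=2 src: inc=-1.904762, refl=-1.904762·-0.904762=1.7234; V=1.904762+-1.904762+1.723356=1.7234
k=3 load: inc=1.723356, refl=1.723356·-1.000000=-1.7234; V=0.000000+1.723356+-1.723356=0.0000
k=4 src: inc=-1.723356, refl=-1.723356·-0.904762=1.5592; V=1.723356+-1.723356+1.559227=1.5592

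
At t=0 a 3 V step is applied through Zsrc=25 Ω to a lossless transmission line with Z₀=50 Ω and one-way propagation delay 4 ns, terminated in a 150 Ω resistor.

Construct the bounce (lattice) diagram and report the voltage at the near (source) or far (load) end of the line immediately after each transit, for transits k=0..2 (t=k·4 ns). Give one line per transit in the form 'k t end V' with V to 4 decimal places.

0 0 source 2.0000
1 4 load 3.0000
2 8 source 2.6667

Γ_L=0.500000, Γ_S=-0.333333; launch V₁=3·50/75=2.000000
k=0 src: V=2.0000
k=1 load: inc=2.000000, refl=2.000000·0.500000=1.0000; V=0.000000+2.000000+1.000000=3.0000
k=2 src: inc=1.000000, refl=1.000000·-0.333333=-0.3333; V=2.000000+1.000000+-0.333333=2.6667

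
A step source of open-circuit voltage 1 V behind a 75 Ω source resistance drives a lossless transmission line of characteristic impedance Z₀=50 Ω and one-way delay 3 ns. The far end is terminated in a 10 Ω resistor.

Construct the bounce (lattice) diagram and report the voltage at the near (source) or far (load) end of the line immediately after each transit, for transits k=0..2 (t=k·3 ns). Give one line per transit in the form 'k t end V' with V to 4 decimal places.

Γ_L=-0.666667, Γ_S=0.200000; launch V₁=1·50/125=0.400000
k=0 src: V=0.4000
k=1 load: inc=0.400000, refl=0.400000·-0.666667=-0.2667; V=0.000000+0.400000+-0.266667=0.1333
k=2 src: inc=-0.266667, refl=-0.266667·0.200000=-0.0533; V=0.400000+-0.266667+-0.053333=0.0800

0 0 source 0.4000
1 3 load 0.1333
2 6 source 0.0800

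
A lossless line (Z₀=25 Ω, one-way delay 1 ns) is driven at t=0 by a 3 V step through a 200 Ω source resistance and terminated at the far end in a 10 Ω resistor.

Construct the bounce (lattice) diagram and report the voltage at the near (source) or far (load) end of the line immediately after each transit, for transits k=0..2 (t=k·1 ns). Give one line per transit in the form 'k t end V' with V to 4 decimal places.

Γ_L=-0.428571, Γ_S=0.777778; launch V₁=3·25/225=0.333333
k=0 src: V=0.3333
k=1 load: inc=0.333333, refl=0.333333·-0.428571=-0.1429; V=0.000000+0.333333+-0.142857=0.1905
k=2 src: inc=-0.142857, refl=-0.142857·0.777778=-0.1111; V=0.333333+-0.142857+-0.111111=0.0794

0 0 source 0.3333
1 1 load 0.1905
2 2 source 0.0794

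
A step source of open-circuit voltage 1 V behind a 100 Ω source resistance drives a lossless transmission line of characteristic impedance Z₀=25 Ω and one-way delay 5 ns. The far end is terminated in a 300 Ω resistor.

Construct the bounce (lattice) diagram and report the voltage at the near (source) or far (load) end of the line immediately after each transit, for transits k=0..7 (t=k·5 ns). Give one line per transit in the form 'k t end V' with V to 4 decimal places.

Γ_L=0.846154, Γ_S=0.600000; launch V₁=1·25/125=0.200000
k=0 src: V=0.2000
k=1 load: inc=0.200000, refl=0.200000·0.846154=0.1692; V=0.000000+0.200000+0.169231=0.3692
k=2 src: inc=0.169231, refl=0.169231·0.600000=0.1015; V=0.200000+0.169231+0.101538=0.4708
k=3 load: inc=0.101538, refl=0.101538·0.846154=0.0859; V=0.369231+0.101538+0.085917=0.5567
k=4 src: inc=0.085917, refl=0.085917·0.600000=0.0516; V=0.470769+0.085917+0.051550=0.6082
k=5 load: inc=0.051550, refl=0.051550·0.846154=0.0436; V=0.556686+0.051550+0.043619=0.6519
k=6 src: inc=0.043619, refl=0.043619·0.600000=0.0262; V=0.608237+0.043619+0.026172=0.6780
k=7 load: inc=0.026172, refl=0.026172·0.846154=0.0221; V=0.651856+0.026172+0.022145=0.7002

0 0 source 0.2000
1 5 load 0.3692
2 10 source 0.4708
3 15 load 0.5567
4 20 source 0.6082
5 25 load 0.6519
6 30 source 0.6780
7 35 load 0.7002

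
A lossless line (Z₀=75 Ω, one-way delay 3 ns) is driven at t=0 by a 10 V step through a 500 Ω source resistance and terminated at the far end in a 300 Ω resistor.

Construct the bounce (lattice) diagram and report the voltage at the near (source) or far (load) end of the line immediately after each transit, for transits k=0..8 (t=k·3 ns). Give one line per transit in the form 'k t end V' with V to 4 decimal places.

Γ_L=0.600000, Γ_S=0.739130; launch V₁=10·75/575=1.304348
k=0 src: V=1.3043
k=1 load: inc=1.304348, refl=1.304348·0.600000=0.7826; V=0.000000+1.304348+0.782609=2.0870
k=2 src: inc=0.782609, refl=0.782609·0.739130=0.5784; V=1.304348+0.782609+0.578450=2.6654
k=3 load: inc=0.578450, refl=0.578450·0.600000=0.3471; V=2.086957+0.578450+0.347070=3.0125
k=4 src: inc=0.347070, refl=0.347070·0.739130=0.2565; V=2.665406+0.347070+0.256530=3.2690
k=5 load: inc=0.256530, refl=0.256530·0.600000=0.1539; V=3.012476+0.256530+0.153918=3.4229
k=6 src: inc=0.153918, refl=0.153918·0.739130=0.1138; V=3.269006+0.153918+0.113765=3.5367
k=7 load: inc=0.113765, refl=0.113765·0.600000=0.0683; V=3.422924+0.113765+0.068259=3.6049
k=8 src: inc=0.068259, refl=0.068259·0.739130=0.0505; V=3.536690+0.068259+0.050453=3.6554

0 0 source 1.3043
1 3 load 2.0870
2 6 source 2.6654
3 9 load 3.0125
4 12 source 3.2690
5 15 load 3.4229
6 18 source 3.5367
7 21 load 3.6049
8 24 source 3.6554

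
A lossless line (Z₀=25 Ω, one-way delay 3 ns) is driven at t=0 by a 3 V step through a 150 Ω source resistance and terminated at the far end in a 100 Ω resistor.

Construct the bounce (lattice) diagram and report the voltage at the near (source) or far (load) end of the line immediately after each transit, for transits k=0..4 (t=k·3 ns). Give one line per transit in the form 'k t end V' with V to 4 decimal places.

Γ_L=0.600000, Γ_S=0.714286; launch V₁=3·25/175=0.428571
k=0 src: V=0.4286
k=1 load: inc=0.428571, refl=0.428571·0.600000=0.2571; V=0.000000+0.428571+0.257143=0.6857
k=2 src: inc=0.257143, refl=0.257143·0.714286=0.1837; V=0.428571+0.257143+0.183673=0.8694
k=3 load: inc=0.183673, refl=0.183673·0.600000=0.1102; V=0.685714+0.183673+0.110204=0.9796
k=4 src: inc=0.110204, refl=0.110204·0.714286=0.0787; V=0.869388+0.110204+0.078717=1.0583

0 0 source 0.4286
1 3 load 0.6857
2 6 source 0.8694
3 9 load 0.9796
4 12 source 1.0583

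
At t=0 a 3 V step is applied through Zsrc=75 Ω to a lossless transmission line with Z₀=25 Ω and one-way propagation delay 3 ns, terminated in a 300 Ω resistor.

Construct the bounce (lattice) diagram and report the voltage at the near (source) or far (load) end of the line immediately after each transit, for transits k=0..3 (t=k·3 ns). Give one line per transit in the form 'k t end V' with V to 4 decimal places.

Γ_L=0.846154, Γ_S=0.500000; launch V₁=3·25/100=0.750000
k=0 src: V=0.7500
k=1 load: inc=0.750000, refl=0.750000·0.846154=0.6346; V=0.000000+0.750000+0.634615=1.3846
k=2 src: inc=0.634615, refl=0.634615·0.500000=0.3173; V=0.750000+0.634615+0.317308=1.7019
k=3 load: inc=0.317308, refl=0.317308·0.846154=0.2685; V=1.384615+0.317308+0.268491=1.9704

0 0 source 0.7500
1 3 load 1.3846
2 6 source 1.7019
3 9 load 1.9704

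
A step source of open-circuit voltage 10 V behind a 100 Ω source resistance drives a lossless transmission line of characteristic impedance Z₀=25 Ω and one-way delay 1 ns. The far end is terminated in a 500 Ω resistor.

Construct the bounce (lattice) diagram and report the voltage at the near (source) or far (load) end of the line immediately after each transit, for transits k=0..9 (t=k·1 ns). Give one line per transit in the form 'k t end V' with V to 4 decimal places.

0 0 source 2.0000
1 1 load 3.8095
2 2 source 4.8952
3 3 load 5.8776
4 4 source 6.4669
5 5 load 7.0002
6 6 source 7.3201
7 7 load 7.6096
8 8 source 7.7833
9 9 load 7.9405

Γ_L=0.904762, Γ_S=0.600000; launch V₁=10·25/125=2.000000
k=0 src: V=2.0000
k=1 load: inc=2.000000, refl=2.000000·0.904762=1.8095; V=0.000000+2.000000+1.809524=3.8095
k=2 src: inc=1.809524, refl=1.809524·0.600000=1.0857; V=2.000000+1.809524+1.085714=4.8952
k=3 load: inc=1.085714, refl=1.085714·0.904762=0.9823; V=3.809524+1.085714+0.982313=5.8776
k=4 src: inc=0.982313, refl=0.982313·0.600000=0.5894; V=4.895238+0.982313+0.589388=6.4669
k=5 load: inc=0.589388, refl=0.589388·0.904762=0.5333; V=5.877551+0.589388+0.533256=7.0002
k=6 src: inc=0.533256, refl=0.533256·0.600000=0.3200; V=6.466939+0.533256+0.319953=7.3201
k=7 load: inc=0.319953, refl=0.319953·0.904762=0.2895; V=7.000194+0.319953+0.289482=7.6096
k=8 src: inc=0.289482, refl=0.289482·0.600000=0.1737; V=7.320148+0.289482+0.173689=7.7833
k=9 load: inc=0.173689, refl=0.173689·0.904762=0.1571; V=7.609629+0.173689+0.157147=7.9405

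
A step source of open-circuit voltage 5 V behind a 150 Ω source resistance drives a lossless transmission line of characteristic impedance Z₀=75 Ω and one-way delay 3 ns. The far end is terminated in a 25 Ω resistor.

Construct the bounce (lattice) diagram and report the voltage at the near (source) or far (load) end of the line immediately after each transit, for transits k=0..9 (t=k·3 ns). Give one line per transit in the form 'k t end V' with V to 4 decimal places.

Γ_L=-0.500000, Γ_S=0.333333; launch V₁=5·75/225=1.666667
k=0 src: V=1.6667
k=1 load: inc=1.666667, refl=1.666667·-0.500000=-0.8333; V=0.000000+1.666667+-0.833333=0.8333
k=2 src: inc=-0.833333, refl=-0.833333·0.333333=-0.2778; V=1.666667+-0.833333+-0.277778=0.5556
k=3 load: inc=-0.277778, refl=-0.277778·-0.500000=0.1389; V=0.833333+-0.277778+0.138889=0.6944
k=4 src: inc=0.138889, refl=0.138889·0.333333=0.0463; V=0.555556+0.138889+0.046296=0.7407
k=5 load: inc=0.046296, refl=0.046296·-0.500000=-0.0231; V=0.694444+0.046296+-0.023148=0.7176
k=6 src: inc=-0.023148, refl=-0.023148·0.333333=-0.0077; V=0.740741+-0.023148+-0.007716=0.7099
k=7 load: inc=-0.007716, refl=-0.007716·-0.500000=0.0039; V=0.717593+-0.007716+0.003858=0.7137
k=8 src: inc=0.003858, refl=0.003858·0.333333=0.0013; V=0.709877+0.003858+0.001286=0.7150
k=9 load: inc=0.001286, refl=0.001286·-0.500000=-0.0006; V=0.713735+0.001286+-0.000643=0.7144

0 0 source 1.6667
1 3 load 0.8333
2 6 source 0.5556
3 9 load 0.6944
4 12 source 0.7407
5 15 load 0.7176
6 18 source 0.7099
7 21 load 0.7137
8 24 source 0.7150
9 27 load 0.7144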